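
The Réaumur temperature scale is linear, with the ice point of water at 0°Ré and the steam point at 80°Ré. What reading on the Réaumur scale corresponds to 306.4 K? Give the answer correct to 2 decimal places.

First in Celsius: 306.4 - 273.15 = 33.2500°C.
Linearly onto the Réaumur scale: 0 + (33.2500 / 100) × (80 - 0) = 26.60°Ré.

26.60°Ré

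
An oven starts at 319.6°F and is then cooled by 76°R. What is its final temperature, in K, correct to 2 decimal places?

390.71 K

Initial temperature in Celsius: (319.6 - 32) × 5/9 = 159.7778°C.
The 76°R change is an interval, so only the factor 5/9 applies: -76 × 5/9 = -42.2222°C.
Final Celsius temperature: 159.7778 - 42.2222 = 117.5556°C.
In kelvin: 117.5556 + 273.15 = 390.71 K.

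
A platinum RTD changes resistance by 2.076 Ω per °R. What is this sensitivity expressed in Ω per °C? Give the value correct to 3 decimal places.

3.737 Ω per °C

The quantity depends on a temperature interval, so only the ratio of degree sizes applies; the offset between the scales is irrelevant.
A change of 1°C is a change of 1.8°R, so per °C the value is 2.076 × 1.8 = 3.737.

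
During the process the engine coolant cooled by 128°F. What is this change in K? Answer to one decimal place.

Only the scale ratio 5/9 matters for a change in temperature.
128 × 5/9 = 71.1.

71.1 K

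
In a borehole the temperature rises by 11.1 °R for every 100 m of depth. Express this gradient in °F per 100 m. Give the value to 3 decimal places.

11.100 °F/100 m

Since only a temperature interval is involved, the additive offset between the scales drops out.
A change of 1°R is a change of 1°F, so 11.1 × 1 = 11.100.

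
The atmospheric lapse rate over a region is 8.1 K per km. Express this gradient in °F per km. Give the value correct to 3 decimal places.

Since only a temperature interval is involved, the additive offset between the scales drops out.
A change of 1 K is a change of 1.8°F, so 8.1 × 1.8 = 14.580.

14.580 °F/km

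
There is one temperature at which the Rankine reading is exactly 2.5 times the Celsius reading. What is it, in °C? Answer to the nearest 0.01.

Let C be the Celsius reading. The Rankine reading is R = 1.8·C + 491.67.
Require R = 2.5·C: 1.8·C + 491.67 = 2.5·C.
(-0.7)·C = -491.67  ⇒  C = 702.39.

702.39°C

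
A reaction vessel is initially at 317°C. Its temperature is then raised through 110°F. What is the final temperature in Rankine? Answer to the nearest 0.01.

The 110°F change is an interval, so only the factor 5/9 applies: +110 × 5/9 = +61.1111°C.
Final Celsius temperature: 317.0000 + 61.1111 = 378.1111°C.
In Rankine: 378.1111 × 1.8 + 491.67 = 1172.27°R.

1172.27°R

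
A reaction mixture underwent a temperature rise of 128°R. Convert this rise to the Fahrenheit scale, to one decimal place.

128.0°F

Rankine and Fahrenheit degrees are the same size, so the interval is unchanged: 128.0.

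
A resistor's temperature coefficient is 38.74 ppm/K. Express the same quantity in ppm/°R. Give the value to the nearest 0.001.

21.522 ppm/°R

The quantity depends on a temperature interval, so only the ratio of degree sizes applies; the offset between the scales is irrelevant.
A change of 1°R is a change of 5/9 K, so per °R the value is 38.74 × 5/9 = 21.522.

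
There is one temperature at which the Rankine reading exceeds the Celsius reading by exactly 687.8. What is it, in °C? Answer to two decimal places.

Let C be the Celsius reading. The Rankine reading is R = 1.8·C + 491.67.
Require R - C = 687.8: (0.8)·C + 491.67 = 687.8.
C = (687.8 - 491.67) / (0.8) = 245.16.

245.16°C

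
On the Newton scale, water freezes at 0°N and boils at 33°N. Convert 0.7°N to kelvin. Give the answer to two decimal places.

275.27 K

Linear interpolation between the fixed points: C = (0.7 - 0) × 100 / (33 - 0) = 2.1212°C.
Then 2.1212 + 273.15 = 275.27 K.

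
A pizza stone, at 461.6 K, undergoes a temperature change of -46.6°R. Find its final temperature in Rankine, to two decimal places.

784.28°R

Initial temperature in Celsius: 461.6 - 273.15 = 188.4500°C.
The 46.6°R change is an interval, so only the factor 5/9 applies: -46.6 × 5/9 = -25.8889°C.
Final Celsius temperature: 188.4500 - 25.8889 = 162.5611°C.
In Rankine: 162.5611 × 1.8 + 491.67 = 784.28°R.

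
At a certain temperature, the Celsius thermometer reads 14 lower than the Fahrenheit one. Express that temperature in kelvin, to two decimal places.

250.65 K

Let x be the Fahrenheit reading; then the Celsius reading is 5/9·x - 17.7778.
(5/9·x - 17.7778) - x = -14  ⇒  (-4/9)·x = 34/9  ⇒  x = -8.5000°F.
In Celsius: (-8.5 - 32) × 5/9 = -22.5000°C.
In kelvin: -22.5000 + 273.15 = 250.65 K.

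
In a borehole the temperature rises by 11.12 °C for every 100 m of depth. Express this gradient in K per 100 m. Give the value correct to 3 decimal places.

The quantity depends on a temperature interval, so only the ratio of degree sizes applies; the offset between the scales is irrelevant.
A change of 1°C is a change of 1 K, so 11.12 × 1 = 11.120.

11.120 K/100 m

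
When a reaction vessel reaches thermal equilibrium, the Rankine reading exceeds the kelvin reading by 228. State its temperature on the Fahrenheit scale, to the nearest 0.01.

Let x be the kelvin reading; then the Rankine reading is 1.8·x.
(1.8·x) - x = 228  ⇒  (0.8)·x = 228  ⇒  x = 285.0000 K.
In Celsius: 285 - 273.15 = 11.8500°C.
In Fahrenheit: 11.8500 × 1.8 + 32 = 53.33°F.

53.33°F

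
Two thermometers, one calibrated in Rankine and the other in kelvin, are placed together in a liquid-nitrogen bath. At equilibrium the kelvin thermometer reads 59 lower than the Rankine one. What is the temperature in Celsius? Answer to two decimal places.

-199.40°C

Let x be the Rankine reading; then the kelvin reading is 5/9·x.
(5/9·x) - x = -59  ⇒  (-4/9)·x = -59  ⇒  x = 132.7500°R.
In Celsius: (132.75 - 491.67) × 5/9 = -199.40°C.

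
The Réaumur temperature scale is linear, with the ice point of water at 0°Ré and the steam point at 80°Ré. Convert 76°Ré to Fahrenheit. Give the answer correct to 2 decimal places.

Linear interpolation between the fixed points: C = (76 - 0) × 100 / (80 - 0) = 95.0000°C.
Then 95.0000 × 1.8 + 32 = 203.00°F.

203.00°F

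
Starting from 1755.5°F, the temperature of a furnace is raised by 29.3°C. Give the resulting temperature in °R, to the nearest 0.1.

2267.9°R

Initial temperature in Celsius: (1755.5 - 32) × 5/9 = 957.5000°C.
Final Celsius temperature: 957.5000 + 29.3000 = 986.8000°C.
In Rankine: 986.8000 × 1.8 + 491.67 = 2267.9°R.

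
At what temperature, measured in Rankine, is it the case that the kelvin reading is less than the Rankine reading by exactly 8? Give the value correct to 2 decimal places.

18.00°R

Let R be the Rankine reading. The kelvin reading is K = 5/9·R.
Require K - R = -8: (-4/9)·R = -8.
R = (-8) / (-4/9) = 18.00.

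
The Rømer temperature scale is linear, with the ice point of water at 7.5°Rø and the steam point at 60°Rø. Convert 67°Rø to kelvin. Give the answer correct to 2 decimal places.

386.48 K

Linear interpolation between the fixed points: C = (67 - 7.5) × 100 / (60 - 7.5) = 113.3333°C.
Then 113.3333 + 273.15 = 386.48 K.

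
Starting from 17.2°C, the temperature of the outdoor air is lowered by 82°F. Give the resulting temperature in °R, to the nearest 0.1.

The 82°F change is an interval, so only the factor 5/9 applies: -82 × 5/9 = -45.5556°C.
Final Celsius temperature: 17.2000 - 45.5556 = -28.3556°C.
In Rankine: -28.3556 × 1.8 + 491.67 = 440.6°R.

440.6°R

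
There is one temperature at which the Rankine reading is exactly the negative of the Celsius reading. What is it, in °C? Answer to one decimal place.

-175.6°C

Let C be the Celsius reading. The Rankine reading is R = 1.8·C + 491.67.
Require R = -1·C: 1.8·C + 491.67 = -1·C.
(2.8)·C = -491.67  ⇒  C = -175.6.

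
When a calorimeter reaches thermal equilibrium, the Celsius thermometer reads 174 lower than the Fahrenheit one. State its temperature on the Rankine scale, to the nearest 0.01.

Let x be the Fahrenheit reading; then the Celsius reading is 5/9·x - 17.7778.
(5/9·x - 17.7778) - x = -174  ⇒  (-4/9)·x = -156.222  ⇒  x = 351.5000°F.
In Celsius: (351.5 - 32) × 5/9 = 177.5000°C.
In Rankine: 177.5000 × 1.8 + 491.67 = 811.17°R.

811.17°R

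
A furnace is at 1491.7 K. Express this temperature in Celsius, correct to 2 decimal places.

1218.55°C

In Celsius: 1491.7 - 273.15 = 1218.5500°C.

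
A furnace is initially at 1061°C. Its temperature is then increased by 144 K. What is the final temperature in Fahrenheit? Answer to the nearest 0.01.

2201.00°F

The 144 K change is an interval; Kelvin and Celsius degrees are the same size, so ΔC = +144°C.
Final Celsius temperature: 1061.0000 + 144.0000 = 1205.0000°C.
In Fahrenheit: 1205.0000 × 1.8 + 32 = 2201.00°F.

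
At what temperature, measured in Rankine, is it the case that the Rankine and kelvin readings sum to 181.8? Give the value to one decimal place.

Let R be the Rankine reading. The kelvin reading is K = 5/9·R.
Require R + K = 181.8: (14/9)·R = 181.8.
R = (181.8) / (14/9) = 116.9.

116.9°R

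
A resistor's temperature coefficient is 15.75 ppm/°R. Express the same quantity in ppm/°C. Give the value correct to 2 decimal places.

28.35 ppm/°C

The quantity depends on a temperature interval, so only the ratio of degree sizes applies; the offset between the scales is irrelevant.
A change of 1°C is a change of 1.8°R, so per °C the value is 15.75 × 1.8 = 28.35.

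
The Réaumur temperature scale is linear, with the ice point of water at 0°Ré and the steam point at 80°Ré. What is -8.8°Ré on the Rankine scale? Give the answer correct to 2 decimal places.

471.87°R

Linear interpolation between the fixed points: C = (-8.8 - 0) × 100 / (80 - 0) = -11.0000°C.
Then -11.0000 × 1.8 + 491.67 = 471.87°R.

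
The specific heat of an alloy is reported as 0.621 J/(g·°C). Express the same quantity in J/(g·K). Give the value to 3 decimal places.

The quantity depends on a temperature interval, so only the ratio of degree sizes applies; the offset between the scales is irrelevant.
A change of 1 K is a change of 1°C, so per K the value is 0.621 × 1 = 0.621.

0.621 J/(g·K)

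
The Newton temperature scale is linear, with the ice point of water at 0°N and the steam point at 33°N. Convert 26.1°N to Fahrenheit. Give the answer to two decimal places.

174.36°F

Linear interpolation between the fixed points: C = (26.1 - 0) × 100 / (33 - 0) = 79.0909°C.
Then 79.0909 × 1.8 + 32 = 174.36°F.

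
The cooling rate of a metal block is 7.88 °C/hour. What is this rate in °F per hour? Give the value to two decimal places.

Since only a temperature interval is involved, the additive offset between the scales drops out.
A change of 1°C is a change of 1.8°F, so 7.88 × 1.8 = 14.18.

14.18 °F/hour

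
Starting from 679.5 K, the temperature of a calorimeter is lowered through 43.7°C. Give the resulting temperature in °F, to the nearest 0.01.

684.77°F

Initial temperature in Celsius: 679.5 - 273.15 = 406.3500°C.
Final Celsius temperature: 406.3500 - 43.7000 = 362.6500°C.
In Fahrenheit: 362.6500 × 1.8 + 32 = 684.77°F.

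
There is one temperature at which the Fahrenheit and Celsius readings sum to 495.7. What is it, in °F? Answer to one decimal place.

330.1°F

Let F be the Fahrenheit reading. The Celsius reading is C = 5/9·F - 17.7778.
Require F + C = 495.7: (14/9)·F - 17.7778 = 495.7.
F = (495.7 + 17.7778) / (14/9) = 330.1.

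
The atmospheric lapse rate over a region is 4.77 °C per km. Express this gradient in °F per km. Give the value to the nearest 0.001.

Since only a temperature interval is involved, the additive offset between the scales drops out.
A change of 1°C is a change of 1.8°F, so 4.77 × 1.8 = 8.586.

8.586 °F/km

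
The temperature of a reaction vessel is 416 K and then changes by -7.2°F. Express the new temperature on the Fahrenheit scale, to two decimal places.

Initial temperature in Celsius: 416 - 273.15 = 142.8500°C.
The 7.2°F change is an interval, so only the factor 5/9 applies: -7.2 × 5/9 = -4.0000°C.
Final Celsius temperature: 142.8500 - 4.0000 = 138.8500°C.
In Fahrenheit: 138.8500 × 1.8 + 32 = 281.93°F.

281.93°F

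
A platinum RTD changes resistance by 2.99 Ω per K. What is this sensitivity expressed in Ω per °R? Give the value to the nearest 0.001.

Since only a temperature interval is involved, the additive offset between the scales drops out.
A change of 1°R is a change of 5/9 K, so per °R the value is 2.99 × 5/9 = 1.661.

1.661 Ω per °R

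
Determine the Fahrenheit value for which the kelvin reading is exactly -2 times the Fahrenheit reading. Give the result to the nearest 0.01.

Let F be the Fahrenheit reading. The kelvin reading is K = 5/9·F + 255.372.
Require K = -2·F: 5/9·F + 255.372 = -2·F.
(23/9)·F = -255.372  ⇒  F = -99.93.

-99.93°F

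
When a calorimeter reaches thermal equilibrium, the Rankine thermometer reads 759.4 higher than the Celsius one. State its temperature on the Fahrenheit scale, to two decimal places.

Let x be the Celsius reading; then the Rankine reading is 1.8·x + 491.67.
(1.8·x + 491.67) - x = 759.4  ⇒  (0.8)·x = 267.73  ⇒  x = 334.6625°C.
In Fahrenheit: 334.6625 × 1.8 + 32 = 634.39°F.

634.39°F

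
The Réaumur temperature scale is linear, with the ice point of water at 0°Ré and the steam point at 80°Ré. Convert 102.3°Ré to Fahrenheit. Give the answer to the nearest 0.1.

262.2°F

Linear interpolation between the fixed points: C = (102.3 - 0) × 100 / (80 - 0) = 127.8750°C.
Then 127.8750 × 1.8 + 32 = 262.2°F.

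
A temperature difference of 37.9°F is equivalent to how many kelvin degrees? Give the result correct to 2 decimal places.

For a temperature interval the offset drops out; only the factor 5/9 applies.
37.9 × 5/9 = 21.06.

21.06 K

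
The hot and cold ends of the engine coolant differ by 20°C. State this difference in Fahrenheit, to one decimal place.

An interval of 1°C corresponds to 1.8°F.
20 × 1.8 = 36.0.

36.0°F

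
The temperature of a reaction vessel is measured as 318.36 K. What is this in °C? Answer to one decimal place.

45.2°C

In Celsius: 318.36 - 273.15 = 45.2100°C.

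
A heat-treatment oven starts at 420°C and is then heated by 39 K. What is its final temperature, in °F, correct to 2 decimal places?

858.20°F

The 39 K change is an interval; Kelvin and Celsius degrees are the same size, so ΔC = +39°C.
Final Celsius temperature: 420.0000 + 39.0000 = 459.0000°C.
In Fahrenheit: 459.0000 × 1.8 + 32 = 858.20°F.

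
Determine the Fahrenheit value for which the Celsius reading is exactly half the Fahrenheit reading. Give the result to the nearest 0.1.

Let F be the Fahrenheit reading. The Celsius reading is C = 5/9·F - 17.7778.
Require C = 0.5·F: 5/9·F - 17.7778 = 0.5·F.
(1/18)·F = 17.7778  ⇒  F = 320.0.

320.0°F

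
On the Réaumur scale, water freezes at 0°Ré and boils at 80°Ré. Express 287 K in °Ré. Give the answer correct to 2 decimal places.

11.08°Ré

First in Celsius: 287 - 273.15 = 13.8500°C.
Linearly onto the Réaumur scale: 0 + (13.8500 / 100) × (80 - 0) = 11.08°Ré.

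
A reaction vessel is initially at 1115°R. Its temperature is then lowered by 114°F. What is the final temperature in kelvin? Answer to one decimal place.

Initial temperature in Celsius: (1115 - 491.67) × 5/9 = 346.2944°C.
The 114°F change is an interval, so only the factor 5/9 applies: -114 × 5/9 = -63.3333°C.
Final Celsius temperature: 346.2944 - 63.3333 = 282.9611°C.
In kelvin: 282.9611 + 273.15 = 556.1 K.

556.1 K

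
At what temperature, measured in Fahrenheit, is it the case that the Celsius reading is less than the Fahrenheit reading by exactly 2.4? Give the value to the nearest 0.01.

-34.60°F

Let F be the Fahrenheit reading. The Celsius reading is C = 5/9·F - 17.7778.
Require C - F = -2.4: (-4/9)·F - 17.7778 = -2.4.
F = (-2.4 + 17.7778) / (-4/9) = -34.60.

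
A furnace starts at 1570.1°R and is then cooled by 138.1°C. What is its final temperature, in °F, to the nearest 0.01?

861.85°F

Initial temperature in Celsius: (1570.1 - 491.67) × 5/9 = 599.1278°C.
Final Celsius temperature: 599.1278 - 138.1000 = 461.0278°C.
In Fahrenheit: 461.0278 × 1.8 + 32 = 861.85°F.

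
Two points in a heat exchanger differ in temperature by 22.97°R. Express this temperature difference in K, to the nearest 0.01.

Only the scale ratio 5/9 matters for a change in temperature.
22.97 × 5/9 = 12.76.

12.76 K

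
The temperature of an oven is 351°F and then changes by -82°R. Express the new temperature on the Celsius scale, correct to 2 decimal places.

Initial temperature in Celsius: (351 - 32) × 5/9 = 177.2222°C.
The 82°R change is an interval, so only the factor 5/9 applies: -82 × 5/9 = -45.5556°C.
Final Celsius temperature: 177.2222 - 45.5556 = 131.6667°C.

131.67°C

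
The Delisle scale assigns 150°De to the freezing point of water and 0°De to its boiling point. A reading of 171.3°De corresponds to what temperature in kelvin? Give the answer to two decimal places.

Linear interpolation between the fixed points: C = (171.3 - 150) × 100 / (0 - 150) = -14.2000°C.
Then -14.2000 + 273.15 = 258.95 K.

258.95 K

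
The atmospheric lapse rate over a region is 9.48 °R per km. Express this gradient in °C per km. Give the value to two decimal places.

5.27 °C/km

Since only a temperature interval is involved, the additive offset between the scales drops out.
A change of 1°R is a change of 5/9°C, so 9.48 × 5/9 = 5.27.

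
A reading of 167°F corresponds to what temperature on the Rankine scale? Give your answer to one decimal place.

626.7°R

In Celsius: (167 - 32) × 5/9 = 75.0000°C.
In Rankine: 75.0000 × 1.8 + 491.67 = 626.7°R.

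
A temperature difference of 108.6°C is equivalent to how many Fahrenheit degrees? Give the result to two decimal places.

An interval of 1°C corresponds to 1.8°F.
108.6 × 1.8 = 195.48.

195.48°F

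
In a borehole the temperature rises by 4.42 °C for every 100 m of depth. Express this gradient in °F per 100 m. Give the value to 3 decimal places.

7.956 °F/100 m

Since only a temperature interval is involved, the additive offset between the scales drops out.
A change of 1°C is a change of 1.8°F, so 4.42 × 1.8 = 7.956.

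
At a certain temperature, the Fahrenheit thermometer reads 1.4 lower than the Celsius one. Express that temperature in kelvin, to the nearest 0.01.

Let x be the Celsius reading; then the Fahrenheit reading is 1.8·x + 32.
(1.8·x + 32) - x = -1.4  ⇒  (0.8)·x = -33.4  ⇒  x = -41.7500°C.
In kelvin: -41.7500 + 273.15 = 231.40 K.

231.40 K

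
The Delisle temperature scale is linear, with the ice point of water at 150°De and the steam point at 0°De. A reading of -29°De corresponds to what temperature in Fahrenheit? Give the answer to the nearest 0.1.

246.8°F

Linear interpolation between the fixed points: C = (-29 - 150) × 100 / (0 - 150) = 119.3333°C.
Then 119.3333 × 1.8 + 32 = 246.8°F.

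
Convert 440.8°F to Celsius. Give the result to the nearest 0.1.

In Celsius: (440.8 - 32) × 5/9 = 227.1111°C.

227.1°C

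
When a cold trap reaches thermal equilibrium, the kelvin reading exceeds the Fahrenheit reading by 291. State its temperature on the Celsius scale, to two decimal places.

-62.31°C

Let x be the Fahrenheit reading; then the kelvin reading is 5/9·x + 255.372.
(5/9·x + 255.372) - x = 291  ⇒  (-4/9)·x = 35.6278  ⇒  x = -80.1625°F.
In Celsius: (-80.1625 - 32) × 5/9 = -62.31°C.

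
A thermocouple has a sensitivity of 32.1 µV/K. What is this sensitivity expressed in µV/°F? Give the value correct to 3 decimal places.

Since only a temperature interval is involved, the additive offset between the scales drops out.
A change of 1°F is a change of 5/9 K, so per °F the value is 32.1 × 5/9 = 17.833.

17.833 µV/°F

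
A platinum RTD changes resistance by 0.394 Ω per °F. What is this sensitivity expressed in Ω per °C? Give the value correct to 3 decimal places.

0.709 Ω per °C

Since only a temperature interval is involved, the additive offset between the scales drops out.
A change of 1°C is a change of 1.8°F, so per °C the value is 0.394 × 1.8 = 0.709.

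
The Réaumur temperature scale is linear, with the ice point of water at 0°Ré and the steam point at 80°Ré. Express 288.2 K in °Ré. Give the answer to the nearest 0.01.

First in Celsius: 288.2 - 273.15 = 15.0500°C.
Linearly onto the Réaumur scale: 0 + (15.0500 / 100) × (80 - 0) = 12.04°Ré.

12.04°Ré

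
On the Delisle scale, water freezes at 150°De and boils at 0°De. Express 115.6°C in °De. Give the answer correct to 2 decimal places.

Linearly onto the Delisle scale: 150 + (115.6000 / 100) × (0 - 150) = -23.40°De.

-23.40°De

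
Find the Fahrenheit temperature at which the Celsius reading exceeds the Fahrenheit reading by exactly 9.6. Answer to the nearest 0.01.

-61.60°F

Let F be the Fahrenheit reading. The Celsius reading is C = 5/9·F - 17.7778.
Require C - F = 9.6: (-4/9)·F - 17.7778 = 9.6.
F = (9.6 + 17.7778) / (-4/9) = -61.60.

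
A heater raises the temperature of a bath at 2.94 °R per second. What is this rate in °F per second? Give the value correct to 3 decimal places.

2.940 °F/second

Since only a temperature interval is involved, the additive offset between the scales drops out.
A change of 1°R is a change of 1°F, so 2.94 × 1 = 2.940.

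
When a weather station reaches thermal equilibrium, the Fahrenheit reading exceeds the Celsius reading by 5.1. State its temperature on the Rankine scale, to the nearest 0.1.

431.1°R

Let x be the Fahrenheit reading; then the Celsius reading is 5/9·x - 17.7778.
(5/9·x - 17.7778) - x = -5.1  ⇒  (-4/9)·x = 12.6778  ⇒  x = -28.5250°F.
In Celsius: (-28.525 - 32) × 5/9 = -33.6250°C.
In Rankine: -33.6250 × 1.8 + 491.67 = 431.1°R.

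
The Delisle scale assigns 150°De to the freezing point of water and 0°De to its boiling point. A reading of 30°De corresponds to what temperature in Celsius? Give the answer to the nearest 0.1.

Linear interpolation between the fixed points: C = (30 - 150) × 100 / (0 - 150) = 80.0000°C.

80.0°C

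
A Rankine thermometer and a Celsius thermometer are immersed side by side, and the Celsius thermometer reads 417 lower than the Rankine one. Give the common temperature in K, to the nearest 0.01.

179.81 K

Let x be the Rankine reading; then the Celsius reading is 5/9·x - 273.15.
(5/9·x - 273.15) - x = -417  ⇒  (-4/9)·x = -143.85  ⇒  x = 323.6625°R.
In Celsius: (323.6625 - 491.67) × 5/9 = -93.3375°C.
In kelvin: -93.3375 + 273.15 = 179.81 K.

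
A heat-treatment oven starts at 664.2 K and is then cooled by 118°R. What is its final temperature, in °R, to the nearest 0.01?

1077.56°R

Initial temperature in Celsius: 664.2 - 273.15 = 391.0500°C.
The 118°R change is an interval, so only the factor 5/9 applies: -118 × 5/9 = -65.5556°C.
Final Celsius temperature: 391.0500 - 65.5556 = 325.4944°C.
In Rankine: 325.4944 × 1.8 + 491.67 = 1077.56°R.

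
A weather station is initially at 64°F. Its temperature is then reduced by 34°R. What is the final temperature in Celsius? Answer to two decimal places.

Initial temperature in Celsius: (64 - 32) × 5/9 = 17.7778°C.
The 34°R change is an interval, so only the factor 5/9 applies: -34 × 5/9 = -18.8889°C.
Final Celsius temperature: 17.7778 - 18.8889 = -1.1111°C.

-1.11°C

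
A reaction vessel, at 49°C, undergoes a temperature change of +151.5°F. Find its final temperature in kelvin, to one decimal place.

The 151.5°F change is an interval, so only the factor 5/9 applies: +151.5 × 5/9 = +84.1667°C.
Final Celsius temperature: 49.0000 + 84.1667 = 133.1667°C.
In kelvin: 133.1667 + 273.15 = 406.3 K.

406.3 K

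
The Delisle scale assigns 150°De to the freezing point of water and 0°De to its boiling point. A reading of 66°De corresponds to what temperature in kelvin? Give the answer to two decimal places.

Linear interpolation between the fixed points: C = (66 - 150) × 100 / (0 - 150) = 56.0000°C.
Then 56.0000 + 273.15 = 329.15 K.

329.15 K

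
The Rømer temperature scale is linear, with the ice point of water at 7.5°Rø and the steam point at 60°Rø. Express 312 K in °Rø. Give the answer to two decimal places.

First in Celsius: 312 - 273.15 = 38.8500°C.
Linearly onto the Rømer scale: 7.5 + (38.8500 / 100) × (60 - 7.5) = 27.90°Rø.

27.90°Rø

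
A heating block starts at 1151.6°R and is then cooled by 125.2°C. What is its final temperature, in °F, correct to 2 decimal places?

Initial temperature in Celsius: (1151.6 - 491.67) × 5/9 = 366.6278°C.
Final Celsius temperature: 366.6278 - 125.2000 = 241.4278°C.
In Fahrenheit: 241.4278 × 1.8 + 32 = 466.57°F.

466.57°F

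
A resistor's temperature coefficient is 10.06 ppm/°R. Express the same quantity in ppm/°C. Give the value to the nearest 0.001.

Since only a temperature interval is involved, the additive offset between the scales drops out.
A change of 1°C is a change of 1.8°R, so per °C the value is 10.06 × 1.8 = 18.108.

18.108 ppm/°C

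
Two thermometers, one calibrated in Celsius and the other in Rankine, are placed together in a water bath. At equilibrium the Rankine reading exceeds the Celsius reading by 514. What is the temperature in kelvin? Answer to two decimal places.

Let x be the Celsius reading; then the Rankine reading is 1.8·x + 491.67.
(1.8·x + 491.67) - x = 514  ⇒  (0.8)·x = 22.33  ⇒  x = 27.9125°C.
In kelvin: 27.9125 + 273.15 = 301.06 K.

301.06 K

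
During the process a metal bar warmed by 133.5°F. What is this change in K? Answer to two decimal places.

An interval of 1°F corresponds to 5/9 K.
133.5 × 5/9 = 74.17.

74.17 K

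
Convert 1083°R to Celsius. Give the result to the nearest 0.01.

In Celsius: (1083 - 491.67) × 5/9 = 328.5167°C.

328.52°C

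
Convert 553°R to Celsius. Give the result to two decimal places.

In Celsius: (553 - 491.67) × 5/9 = 34.0722°C.

34.07°C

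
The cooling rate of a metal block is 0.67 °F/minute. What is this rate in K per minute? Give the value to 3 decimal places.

0.372 K/minute

The quantity depends on a temperature interval, so only the ratio of degree sizes applies; the offset between the scales is irrelevant.
A change of 1°F is a change of 5/9 K, so 0.67 × 5/9 = 0.372.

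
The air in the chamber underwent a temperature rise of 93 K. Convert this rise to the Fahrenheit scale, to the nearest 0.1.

167.4°F

Only the scale ratio 1.8 matters for a change in temperature.
93 × 1.8 = 167.4.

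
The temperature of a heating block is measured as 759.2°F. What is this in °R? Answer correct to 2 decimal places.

In Celsius: (759.2 - 32) × 5/9 = 404.0000°C.
In Rankine: 404.0000 × 1.8 + 491.67 = 1218.87°R.

1218.87°R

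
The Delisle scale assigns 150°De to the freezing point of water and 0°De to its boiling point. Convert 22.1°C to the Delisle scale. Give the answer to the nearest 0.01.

116.85°De

Linearly onto the Delisle scale: 150 + (22.1000 / 100) × (0 - 150) = 116.85°De.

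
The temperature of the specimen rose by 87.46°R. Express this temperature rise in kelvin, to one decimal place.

An interval of 1°R corresponds to 5/9 K.
87.46 × 5/9 = 48.6.

48.6 K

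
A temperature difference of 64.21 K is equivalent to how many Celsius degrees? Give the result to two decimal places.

64.21°C

Kelvin and Celsius degrees are the same size, so the interval is unchanged: 64.21.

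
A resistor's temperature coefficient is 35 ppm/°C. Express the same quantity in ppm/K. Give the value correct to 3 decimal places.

Since only a temperature interval is involved, the additive offset between the scales drops out.
A change of 1 K is a change of 1°C, so per K the value is 35 × 1 = 35.000.

35.000 ppm/K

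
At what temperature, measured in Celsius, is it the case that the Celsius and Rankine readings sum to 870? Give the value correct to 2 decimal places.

135.12°C

Let C be the Celsius reading. The Rankine reading is R = 1.8·C + 491.67.
Require C + R = 870: (2.8)·C + 491.67 = 870.
C = (870 - 491.67) / (2.8) = 135.12.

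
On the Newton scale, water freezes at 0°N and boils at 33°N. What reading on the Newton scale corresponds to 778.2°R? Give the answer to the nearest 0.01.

First in Celsius: (778.2 - 491.67) × 5/9 = 159.1833°C.
Linearly onto the Newton scale: 0 + (159.1833 / 100) × (33 - 0) = 52.53°N.

52.53°N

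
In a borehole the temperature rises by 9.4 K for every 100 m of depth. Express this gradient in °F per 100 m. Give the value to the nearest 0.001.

The quantity depends on a temperature interval, so only the ratio of degree sizes applies; the offset between the scales is irrelevant.
A change of 1 K is a change of 1.8°F, so 9.4 × 1.8 = 16.920.

16.920 °F/100 m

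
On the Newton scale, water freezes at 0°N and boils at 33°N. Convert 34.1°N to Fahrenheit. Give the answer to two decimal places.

Linear interpolation between the fixed points: C = (34.1 - 0) × 100 / (33 - 0) = 103.3333°C.
Then 103.3333 × 1.8 + 32 = 218.00°F.

218.00°F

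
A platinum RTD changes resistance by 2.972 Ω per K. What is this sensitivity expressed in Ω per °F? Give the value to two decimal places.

The quantity depends on a temperature interval, so only the ratio of degree sizes applies; the offset between the scales is irrelevant.
A change of 1°F is a change of 5/9 K, so per °F the value is 2.972 × 5/9 = 1.65.

1.65 Ω per °F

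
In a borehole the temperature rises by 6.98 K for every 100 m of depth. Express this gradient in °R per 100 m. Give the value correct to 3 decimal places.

12.564 °R/100 m

The quantity depends on a temperature interval, so only the ratio of degree sizes applies; the offset between the scales is irrelevant.
A change of 1 K is a change of 1.8°R, so 6.98 × 1.8 = 12.564.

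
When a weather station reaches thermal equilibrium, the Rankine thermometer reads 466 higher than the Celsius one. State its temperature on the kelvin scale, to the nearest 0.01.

Let x be the Celsius reading; then the Rankine reading is 1.8·x + 491.67.
(1.8·x + 491.67) - x = 466  ⇒  (0.8)·x = -25.67  ⇒  x = -32.0875°C.
In kelvin: -32.0875 + 273.15 = 241.06 K.

241.06 K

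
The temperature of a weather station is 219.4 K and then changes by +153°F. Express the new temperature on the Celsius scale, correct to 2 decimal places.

Initial temperature in Celsius: 219.4 - 273.15 = -53.7500°C.
The 153°F change is an interval, so only the factor 5/9 applies: +153 × 5/9 = +85.0000°C.
Final Celsius temperature: -53.7500 + 85.0000 = 31.2500°C.

31.25°C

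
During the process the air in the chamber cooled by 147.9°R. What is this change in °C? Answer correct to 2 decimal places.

An interval of 1°R corresponds to 5/9°C.
147.9 × 5/9 = 82.17.

82.17°C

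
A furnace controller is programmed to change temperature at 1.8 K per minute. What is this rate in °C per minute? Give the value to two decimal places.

The quantity depends on a temperature interval, so only the ratio of degree sizes applies; the offset between the scales is irrelevant.
A change of 1 K is a change of 1°C, so 1.8 × 1 = 1.80.

1.80 °C/minute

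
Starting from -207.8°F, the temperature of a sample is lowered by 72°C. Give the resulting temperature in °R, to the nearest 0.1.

122.3°R

Initial temperature in Celsius: (-207.8 - 32) × 5/9 = -133.2222°C.
Final Celsius temperature: -133.2222 - 72.0000 = -205.2222°C.
In Rankine: -205.2222 × 1.8 + 491.67 = 122.3°R.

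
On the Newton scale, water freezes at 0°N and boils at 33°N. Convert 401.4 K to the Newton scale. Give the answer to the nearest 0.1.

First in Celsius: 401.4 - 273.15 = 128.2500°C.
Linearly onto the Newton scale: 0 + (128.2500 / 100) × (33 - 0) = 42.3°N.

42.3°N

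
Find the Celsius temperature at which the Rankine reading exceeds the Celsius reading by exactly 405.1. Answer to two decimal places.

Let C be the Celsius reading. The Rankine reading is R = 1.8·C + 491.67.
Require R - C = 405.1: (0.8)·C + 491.67 = 405.1.
C = (405.1 - 491.67) / (0.8) = -108.21.

-108.21°C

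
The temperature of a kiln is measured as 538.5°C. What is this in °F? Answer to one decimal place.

In Fahrenheit: 538.5000 × 1.8 + 32 = 1001.3°F.

1001.3°F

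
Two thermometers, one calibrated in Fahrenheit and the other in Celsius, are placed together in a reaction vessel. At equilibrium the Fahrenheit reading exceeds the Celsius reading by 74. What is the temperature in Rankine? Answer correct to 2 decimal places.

Let x be the Fahrenheit reading; then the Celsius reading is 5/9·x - 17.7778.
(5/9·x - 17.7778) - x = -74  ⇒  (-4/9)·x = -56.2222  ⇒  x = 126.5000°F.
In Celsius: (126.5 - 32) × 5/9 = 52.5000°C.
In Rankine: 52.5000 × 1.8 + 491.67 = 586.17°R.

586.17°R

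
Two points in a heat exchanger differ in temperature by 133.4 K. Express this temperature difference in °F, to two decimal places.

240.12°F

Only the scale ratio 1.8 matters for a change in temperature.
133.4 × 1.8 = 240.12.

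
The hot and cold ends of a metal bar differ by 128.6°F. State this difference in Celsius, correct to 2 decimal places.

71.44°C

For a temperature interval the offset drops out; only the factor 5/9 applies.
128.6 × 5/9 = 71.44.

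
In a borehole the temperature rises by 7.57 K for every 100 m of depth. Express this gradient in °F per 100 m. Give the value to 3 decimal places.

13.626 °F/100 m

Since only a temperature interval is involved, the additive offset between the scales drops out.
A change of 1 K is a change of 1.8°F, so 7.57 × 1.8 = 13.626.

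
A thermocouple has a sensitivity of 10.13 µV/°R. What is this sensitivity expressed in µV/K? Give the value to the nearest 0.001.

18.234 µV/K

Since only a temperature interval is involved, the additive offset between the scales drops out.
A change of 1 K is a change of 1.8°R, so per K the value is 10.13 × 1.8 = 18.234.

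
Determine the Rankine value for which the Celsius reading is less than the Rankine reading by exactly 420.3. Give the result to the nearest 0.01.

331.09°R

Let R be the Rankine reading. The Celsius reading is C = 5/9·R - 273.15.
Require C - R = -420.3: (-4/9)·R - 273.15 = -420.3.
R = (-420.3 + 273.15) / (-4/9) = 331.09.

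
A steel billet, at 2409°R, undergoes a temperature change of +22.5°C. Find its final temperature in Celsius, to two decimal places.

1087.68°C

Initial temperature in Celsius: (2409 - 491.67) × 5/9 = 1065.1833°C.
Final Celsius temperature: 1065.1833 + 22.5000 = 1087.6833°C.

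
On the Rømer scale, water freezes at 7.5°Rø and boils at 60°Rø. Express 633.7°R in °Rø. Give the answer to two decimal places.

48.93°Rø

First in Celsius: (633.7 - 491.67) × 5/9 = 78.9056°C.
Linearly onto the Rømer scale: 7.5 + (78.9056 / 100) × (60 - 7.5) = 48.93°Rø.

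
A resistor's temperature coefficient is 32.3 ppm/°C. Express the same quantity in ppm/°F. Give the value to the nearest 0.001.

Since only a temperature interval is involved, the additive offset between the scales drops out.
A change of 1°F is a change of 5/9°C, so per °F the value is 32.3 × 5/9 = 17.944.

17.944 ppm/°F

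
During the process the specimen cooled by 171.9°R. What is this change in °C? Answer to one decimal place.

An interval of 1°R corresponds to 5/9°C.
171.9 × 5/9 = 95.5.

95.5°C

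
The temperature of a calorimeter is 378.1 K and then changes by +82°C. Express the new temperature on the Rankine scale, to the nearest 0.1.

Initial temperature in Celsius: 378.1 - 273.15 = 104.9500°C.
Final Celsius temperature: 104.9500 + 82.0000 = 186.9500°C.
In Rankine: 186.9500 × 1.8 + 491.67 = 828.2°R.

828.2°R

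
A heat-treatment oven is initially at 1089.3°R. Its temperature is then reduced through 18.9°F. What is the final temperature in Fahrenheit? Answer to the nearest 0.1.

610.7°F

Initial temperature in Celsius: (1089.3 - 491.67) × 5/9 = 332.0167°C.
The 18.9°F change is an interval, so only the factor 5/9 applies: -18.9 × 5/9 = -10.5000°C.
Final Celsius temperature: 332.0167 - 10.5000 = 321.5167°C.
In Fahrenheit: 321.5167 × 1.8 + 32 = 610.7°F.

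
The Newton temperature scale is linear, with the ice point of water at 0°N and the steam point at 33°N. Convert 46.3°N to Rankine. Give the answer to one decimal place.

Linear interpolation between the fixed points: C = (46.3 - 0) × 100 / (33 - 0) = 140.3030°C.
Then 140.3030 × 1.8 + 491.67 = 744.2°R.

744.2°R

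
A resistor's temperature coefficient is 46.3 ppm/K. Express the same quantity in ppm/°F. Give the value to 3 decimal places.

Since only a temperature interval is involved, the additive offset between the scales drops out.
A change of 1°F is a change of 5/9 K, so per °F the value is 46.3 × 5/9 = 25.722.

25.722 ppm/°F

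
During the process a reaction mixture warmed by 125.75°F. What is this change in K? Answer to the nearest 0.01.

An interval of 1°F corresponds to 5/9 K.
125.75 × 5/9 = 69.86.

69.86 K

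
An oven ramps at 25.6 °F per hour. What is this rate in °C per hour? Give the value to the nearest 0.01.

14.22 °C/hour

Since only a temperature interval is involved, the additive offset between the scales drops out.
A change of 1°F is a change of 5/9°C, so 25.6 × 5/9 = 14.22.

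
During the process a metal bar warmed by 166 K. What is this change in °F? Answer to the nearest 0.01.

An interval of 1 K corresponds to 1.8°F.
166 × 1.8 = 298.80.

298.80°F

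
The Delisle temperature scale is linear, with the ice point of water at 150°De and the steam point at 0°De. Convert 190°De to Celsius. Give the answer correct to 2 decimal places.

Linear interpolation between the fixed points: C = (190 - 150) × 100 / (0 - 150) = -26.6667°C.

-26.67°C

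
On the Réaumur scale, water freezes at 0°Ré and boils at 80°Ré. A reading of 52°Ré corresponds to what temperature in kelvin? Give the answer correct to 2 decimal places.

338.15 K

Linear interpolation between the fixed points: C = (52 - 0) × 100 / (80 - 0) = 65.0000°C.
Then 65.0000 + 273.15 = 338.15 K.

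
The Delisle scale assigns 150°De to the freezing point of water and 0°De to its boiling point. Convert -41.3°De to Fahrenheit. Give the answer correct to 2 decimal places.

261.56°F

Linear interpolation between the fixed points: C = (-41.3 - 150) × 100 / (0 - 150) = 127.5333°C.
Then 127.5333 × 1.8 + 32 = 261.56°F.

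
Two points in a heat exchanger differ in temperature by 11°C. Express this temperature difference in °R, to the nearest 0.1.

For a temperature interval the offset drops out; only the factor 1.8 applies.
11 × 1.8 = 19.8.

19.8°R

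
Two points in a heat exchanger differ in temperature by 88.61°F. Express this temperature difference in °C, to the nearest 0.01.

49.23°C

An interval of 1°F corresponds to 5/9°C.
88.61 × 5/9 = 49.23.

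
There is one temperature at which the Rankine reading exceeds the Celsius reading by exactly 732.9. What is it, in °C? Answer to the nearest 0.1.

Let C be the Celsius reading. The Rankine reading is R = 1.8·C + 491.67.
Require R - C = 732.9: (0.8)·C + 491.67 = 732.9.
C = (732.9 - 491.67) / (0.8) = 301.5.

301.5°C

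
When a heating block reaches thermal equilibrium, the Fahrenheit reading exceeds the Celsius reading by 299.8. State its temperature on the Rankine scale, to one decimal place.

1094.2°R

Let x be the Celsius reading; then the Fahrenheit reading is 1.8·x + 32.
(1.8·x + 32) - x = 299.8  ⇒  (0.8)·x = 267.8  ⇒  x = 334.7500°C.
In Rankine: 334.7500 × 1.8 + 491.67 = 1094.2°R.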